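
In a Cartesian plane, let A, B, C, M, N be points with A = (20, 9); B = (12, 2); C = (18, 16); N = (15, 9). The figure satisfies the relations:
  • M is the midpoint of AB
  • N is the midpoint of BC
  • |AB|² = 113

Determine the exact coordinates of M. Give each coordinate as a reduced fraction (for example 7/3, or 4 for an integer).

M = (16, 11/2)

1. M_x = 16  [2·M = A+B = (20, 9)+(12, 2)]
2. M_y = 11/2  [2·M = A+B = (20, 9)+(12, 2)]
   so M = (16, 11/2)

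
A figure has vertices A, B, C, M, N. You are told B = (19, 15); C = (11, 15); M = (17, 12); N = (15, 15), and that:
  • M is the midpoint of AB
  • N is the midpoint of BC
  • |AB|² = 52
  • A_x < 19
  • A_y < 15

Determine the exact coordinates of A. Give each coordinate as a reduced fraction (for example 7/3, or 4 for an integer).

1. A_x = 15  [A = 2·M−B = 2·(17, 12)−(19, 15)]
2. A_y = 9  [A = 2·M−B = 2·(17, 12)−(19, 15)]
   so A = (15, 9)

A = (15, 9)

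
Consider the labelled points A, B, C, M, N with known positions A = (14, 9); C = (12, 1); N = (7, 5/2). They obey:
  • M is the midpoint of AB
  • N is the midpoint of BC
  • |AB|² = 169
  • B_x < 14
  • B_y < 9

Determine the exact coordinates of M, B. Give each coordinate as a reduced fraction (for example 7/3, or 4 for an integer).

M = (8, 13/2)
B = (2, 4)

1. B_x = 2  [B = 2·N−C = 2·(7, 5/2)−(12, 1)]
2. B_y = 4  [B = 2·N−C = 2·(7, 5/2)−(12, 1)]
   so B = (2, 4)
3. M_x = 8  [2·M = A+B = (14, 9)+(2, 4)]
4. M_y = 13/2  [2·M = A+B = (14, 9)+(2, 4)]
   so M = (8, 13/2)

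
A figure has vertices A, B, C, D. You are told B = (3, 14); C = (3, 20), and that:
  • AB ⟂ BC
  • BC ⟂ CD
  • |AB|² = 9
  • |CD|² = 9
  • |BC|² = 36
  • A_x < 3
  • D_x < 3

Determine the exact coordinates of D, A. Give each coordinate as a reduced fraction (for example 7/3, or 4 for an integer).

D = (0, 20)
A = (0, 14)

1. D_x = 0  [[BC ⟂ CD ⇒ 6y-120=0] ∩ [|D−(3, 20)|²=9]]
2. D_y = 20  [[BC ⟂ CD ⇒ 6y-120=0] ∩ [|D−(3, 20)|²=9]]
   so D = (0, 20)
3. A_x = 0  [[AB ⟂ BC ⇒ -6y+84=0] ∩ [|A−(3, 14)|²=9]]
4. A_y = 14  [[AB ⟂ BC ⇒ -6y+84=0] ∩ [|A−(3, 14)|²=9]]
   so A = (0, 14)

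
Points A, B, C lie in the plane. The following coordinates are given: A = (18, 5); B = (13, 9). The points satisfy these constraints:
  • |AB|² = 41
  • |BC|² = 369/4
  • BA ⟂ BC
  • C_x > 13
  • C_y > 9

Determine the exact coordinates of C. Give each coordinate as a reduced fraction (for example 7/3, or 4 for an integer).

C = (19, 33/2)

1. C_x = 19  [[BA ⟂ BC ⇒ 5x-4y-29=0] ∩ [|C−(13, 9)|²=369/4]]
2. C_y = 33/2  [[BA ⟂ BC ⇒ 5x-4y-29=0] ∩ [|C−(13, 9)|²=369/4]]
   so C = (19, 33/2)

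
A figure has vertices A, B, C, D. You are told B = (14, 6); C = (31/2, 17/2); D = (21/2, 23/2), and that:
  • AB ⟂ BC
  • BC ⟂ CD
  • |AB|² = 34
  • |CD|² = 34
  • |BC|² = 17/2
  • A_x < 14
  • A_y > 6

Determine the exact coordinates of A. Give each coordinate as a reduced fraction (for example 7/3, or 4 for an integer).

A = (9, 9)

1. A_x = 9  [[AB ⟂ BC ⇒ -3/2x-5/2y+36=0] ∩ [|A−(14, 6)|²=34]]
2. A_y = 9  [[AB ⟂ BC ⇒ -3/2x-5/2y+36=0] ∩ [|A−(14, 6)|²=34]]
   so A = (9, 9)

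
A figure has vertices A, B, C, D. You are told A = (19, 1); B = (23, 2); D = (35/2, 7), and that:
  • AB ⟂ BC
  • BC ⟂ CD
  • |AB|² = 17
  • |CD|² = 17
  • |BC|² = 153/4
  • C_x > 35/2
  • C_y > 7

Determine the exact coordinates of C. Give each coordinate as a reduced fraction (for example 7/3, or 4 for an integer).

1. C_x = 43/2  [[AB ⟂ BC ⇒ 4x+1y-94=0] ∩ [|C−(35/2, 7)|²=17]]
2. C_y = 8  [[AB ⟂ BC ⇒ 4x+1y-94=0] ∩ [|C−(35/2, 7)|²=17]]
   so C = (43/2, 8)

C = (43/2, 8)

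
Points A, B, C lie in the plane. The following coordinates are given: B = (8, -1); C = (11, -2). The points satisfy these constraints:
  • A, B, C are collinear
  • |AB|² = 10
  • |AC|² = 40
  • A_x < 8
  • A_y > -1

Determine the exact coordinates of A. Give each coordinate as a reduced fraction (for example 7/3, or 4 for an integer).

1. A_x = 5  [[A, B, C are collinear ⇒ 1x+3y-5=0] ∩ [|A−(8, -1)|²=10]]
2. A_y = 0  [[A, B, C are collinear ⇒ 1x+3y-5=0] ∩ [|A−(8, -1)|²=10]]
   so A = (5, 0)

A = (5, 0)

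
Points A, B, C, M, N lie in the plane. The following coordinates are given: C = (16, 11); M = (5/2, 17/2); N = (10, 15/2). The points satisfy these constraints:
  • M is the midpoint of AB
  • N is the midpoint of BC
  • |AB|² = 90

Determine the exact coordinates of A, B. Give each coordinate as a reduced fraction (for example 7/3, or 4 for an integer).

A = (1, 13)
B = (4, 4)

1. B_x = 4  [B = 2·N−C = 2·(10, 15/2)−(16, 11)]
2. B_y = 4  [B = 2·N−C = 2·(10, 15/2)−(16, 11)]
   so B = (4, 4)
3. A_x = 1  [A = 2·M−B = 2·(5/2, 17/2)−(4, 4)]
4. A_y = 13  [A = 2·M−B = 2·(5/2, 17/2)−(4, 4)]
   so A = (1, 13)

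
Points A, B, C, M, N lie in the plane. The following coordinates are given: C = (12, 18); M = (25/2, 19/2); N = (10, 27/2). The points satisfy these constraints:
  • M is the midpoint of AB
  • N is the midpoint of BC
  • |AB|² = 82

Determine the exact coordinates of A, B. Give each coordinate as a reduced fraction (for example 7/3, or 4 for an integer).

A = (17, 10)
B = (8, 9)

1. B_x = 8  [B = 2·N−C = 2·(10, 27/2)−(12, 18)]
2. B_y = 9  [B = 2·N−C = 2·(10, 27/2)−(12, 18)]
   so B = (8, 9)
3. A_x = 17  [A = 2·M−B = 2·(25/2, 19/2)−(8, 9)]
4. A_y = 10  [A = 2·M−B = 2·(25/2, 19/2)−(8, 9)]
   so A = (17, 10)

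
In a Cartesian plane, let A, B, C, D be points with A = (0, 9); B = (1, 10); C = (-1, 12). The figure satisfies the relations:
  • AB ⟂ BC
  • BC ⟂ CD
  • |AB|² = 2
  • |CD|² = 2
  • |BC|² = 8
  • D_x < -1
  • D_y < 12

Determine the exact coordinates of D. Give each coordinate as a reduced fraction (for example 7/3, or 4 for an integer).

D = (-2, 11)

1. D_x = -2  [[BC ⟂ CD ⇒ -2x+2y-26=0] ∩ [|D−(-1, 12)|²=2]]
2. D_y = 11  [[BC ⟂ CD ⇒ -2x+2y-26=0] ∩ [|D−(-1, 12)|²=2]]
   so D = (-2, 11)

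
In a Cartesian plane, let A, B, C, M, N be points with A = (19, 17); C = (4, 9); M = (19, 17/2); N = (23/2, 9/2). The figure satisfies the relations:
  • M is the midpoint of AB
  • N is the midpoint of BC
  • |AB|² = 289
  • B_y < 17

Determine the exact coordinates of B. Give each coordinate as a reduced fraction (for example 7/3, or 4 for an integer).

1. B_x = 19  [B = 2·M−A = 2·(19, 17/2)−(19, 17)]
2. B_y = 0  [B = 2·M−A = 2·(19, 17/2)−(19, 17)]
   so B = (19, 0)

B = (19, 0)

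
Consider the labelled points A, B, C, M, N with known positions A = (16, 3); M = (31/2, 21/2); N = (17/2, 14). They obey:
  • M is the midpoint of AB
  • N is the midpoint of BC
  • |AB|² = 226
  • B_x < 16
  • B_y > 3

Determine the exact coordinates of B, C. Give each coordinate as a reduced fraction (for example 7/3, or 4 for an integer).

B = (15, 18)
C = (2, 10)

1. B_x = 15  [B = 2·M−A = 2·(31/2, 21/2)−(16, 3)]
2. B_y = 18  [B = 2·M−A = 2·(31/2, 21/2)−(16, 3)]
   so B = (15, 18)
3. C_x = 2  [C = 2·N−B = 2·(17/2, 14)−(15, 18)]
4. C_y = 10  [C = 2·N−B = 2·(17/2, 14)−(15, 18)]
   so C = (2, 10)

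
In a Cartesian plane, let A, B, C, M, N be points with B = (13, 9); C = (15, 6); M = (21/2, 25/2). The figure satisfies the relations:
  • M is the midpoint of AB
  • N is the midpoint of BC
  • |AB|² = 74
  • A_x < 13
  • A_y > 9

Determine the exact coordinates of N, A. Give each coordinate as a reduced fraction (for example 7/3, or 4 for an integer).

1. A_x = 8  [A = 2·M−B = 2·(21/2, 25/2)−(13, 9)]
2. A_y = 16  [A = 2·M−B = 2·(21/2, 25/2)−(13, 9)]
   so A = (8, 16)
3. N_x = 14  [2·N = B+C = (13, 9)+(15, 6)]
4. N_y = 15/2  [2·N = B+C = (13, 9)+(15, 6)]
   so N = (14, 15/2)

N = (14, 15/2)
A = (8, 16)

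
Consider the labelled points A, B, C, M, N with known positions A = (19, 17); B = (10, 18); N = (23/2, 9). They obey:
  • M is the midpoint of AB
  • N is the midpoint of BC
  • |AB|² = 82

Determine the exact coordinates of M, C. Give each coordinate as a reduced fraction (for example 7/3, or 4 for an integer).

M = (29/2, 35/2)
C = (13, 0)

1. M_x = 29/2  [2·M = A+B = (19, 17)+(10, 18)]
2. M_y = 35/2  [2·M = A+B = (19, 17)+(10, 18)]
   so M = (29/2, 35/2)
3. C_x = 13  [C = 2·N−B = 2·(23/2, 9)−(10, 18)]
4. C_y = 0  [C = 2·N−B = 2·(23/2, 9)−(10, 18)]
   so C = (13, 0)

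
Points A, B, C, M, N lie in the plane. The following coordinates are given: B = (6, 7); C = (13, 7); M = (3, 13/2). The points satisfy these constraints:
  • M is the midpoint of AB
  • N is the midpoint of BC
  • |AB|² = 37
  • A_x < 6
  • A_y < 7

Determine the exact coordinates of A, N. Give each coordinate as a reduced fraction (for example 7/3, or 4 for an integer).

A = (0, 6)
N = (19/2, 7)

1. A_x = 0  [A = 2·M−B = 2·(3, 13/2)−(6, 7)]
2. A_y = 6  [A = 2·M−B = 2·(3, 13/2)−(6, 7)]
   so A = (0, 6)
3. N_x = 19/2  [2·N = B+C = (6, 7)+(13, 7)]
4. N_y = 7  [2·N = B+C = (6, 7)+(13, 7)]
   so N = (19/2, 7)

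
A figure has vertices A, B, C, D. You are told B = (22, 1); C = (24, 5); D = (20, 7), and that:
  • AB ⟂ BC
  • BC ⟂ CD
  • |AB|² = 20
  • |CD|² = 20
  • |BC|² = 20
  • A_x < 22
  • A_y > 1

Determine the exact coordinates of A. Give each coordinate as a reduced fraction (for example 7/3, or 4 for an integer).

1. A_x = 18  [[AB ⟂ BC ⇒ -2x-4y+48=0] ∩ [|A−(22, 1)|²=20]]
2. A_y = 3  [[AB ⟂ BC ⇒ -2x-4y+48=0] ∩ [|A−(22, 1)|²=20]]
   so A = (18, 3)

A = (18, 3)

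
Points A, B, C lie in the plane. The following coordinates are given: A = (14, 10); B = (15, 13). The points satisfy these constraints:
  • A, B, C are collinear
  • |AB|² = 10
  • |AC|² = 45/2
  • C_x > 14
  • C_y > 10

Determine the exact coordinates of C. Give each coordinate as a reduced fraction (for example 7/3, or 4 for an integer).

1. C_x = 31/2  [[A, B, C are collinear ⇒ -3x+1y+32=0] ∩ [|C−(14, 10)|²=45/2]]
2. C_y = 29/2  [[A, B, C are collinear ⇒ -3x+1y+32=0] ∩ [|C−(14, 10)|²=45/2]]
   so C = (31/2, 29/2)

C = (31/2, 29/2)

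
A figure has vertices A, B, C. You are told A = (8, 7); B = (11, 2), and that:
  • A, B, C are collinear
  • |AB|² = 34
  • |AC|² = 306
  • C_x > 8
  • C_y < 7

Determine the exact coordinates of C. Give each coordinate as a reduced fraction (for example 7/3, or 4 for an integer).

C = (17, -8)

1. C_x = 17  [[A, B, C are collinear ⇒ 5x+3y-61=0] ∩ [|C−(8, 7)|²=306]]
2. C_y = -8  [[A, B, C are collinear ⇒ 5x+3y-61=0] ∩ [|C−(8, 7)|²=306]]
   so C = (17, -8)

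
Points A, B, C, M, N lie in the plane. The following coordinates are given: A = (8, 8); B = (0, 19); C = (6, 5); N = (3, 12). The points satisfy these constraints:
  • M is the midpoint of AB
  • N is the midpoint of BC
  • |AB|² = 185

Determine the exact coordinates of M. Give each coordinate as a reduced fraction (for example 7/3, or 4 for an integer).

M = (4, 27/2)

1. M_x = 4  [2·M = A+B = (8, 8)+(0, 19)]
2. M_y = 27/2  [2·M = A+B = (8, 8)+(0, 19)]
   so M = (4, 27/2)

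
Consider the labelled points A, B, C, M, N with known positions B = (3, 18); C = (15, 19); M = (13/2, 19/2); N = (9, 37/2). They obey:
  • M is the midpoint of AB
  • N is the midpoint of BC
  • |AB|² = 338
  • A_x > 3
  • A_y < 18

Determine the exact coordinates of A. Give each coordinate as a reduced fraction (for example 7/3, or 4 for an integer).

A = (10, 1)

1. A_x = 10  [A = 2·M−B = 2·(13/2, 19/2)−(3, 18)]
2. A_y = 1  [A = 2·M−B = 2·(13/2, 19/2)−(3, 18)]
   so A = (10, 1)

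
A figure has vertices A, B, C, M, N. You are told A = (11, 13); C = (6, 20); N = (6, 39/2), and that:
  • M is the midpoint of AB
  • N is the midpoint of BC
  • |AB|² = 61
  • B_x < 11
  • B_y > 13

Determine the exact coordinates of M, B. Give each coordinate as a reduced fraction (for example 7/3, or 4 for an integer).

1. B_x = 6  [B = 2·N−C = 2·(6, 39/2)−(6, 20)]
2. B_y = 19  [B = 2·N−C = 2·(6, 39/2)−(6, 20)]
   so B = (6, 19)
3. M_x = 17/2  [2·M = A+B = (11, 13)+(6, 19)]
4. M_y = 16  [2·M = A+B = (11, 13)+(6, 19)]
   so M = (17/2, 16)

M = (17/2, 16)
B = (6, 19)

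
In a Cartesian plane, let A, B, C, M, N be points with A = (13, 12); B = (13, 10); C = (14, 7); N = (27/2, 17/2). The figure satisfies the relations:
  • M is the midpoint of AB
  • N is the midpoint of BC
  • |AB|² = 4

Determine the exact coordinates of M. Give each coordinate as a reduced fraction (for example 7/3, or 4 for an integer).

1. M_x = 13  [2·M = A+B = (13, 12)+(13, 10)]
2. M_y = 11  [2·M = A+B = (13, 12)+(13, 10)]
   so M = (13, 11)

M = (13, 11)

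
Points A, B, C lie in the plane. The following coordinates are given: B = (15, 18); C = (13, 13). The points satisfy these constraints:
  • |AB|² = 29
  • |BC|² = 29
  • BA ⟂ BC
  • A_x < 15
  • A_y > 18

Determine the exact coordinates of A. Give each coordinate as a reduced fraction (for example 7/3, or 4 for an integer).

1. A_x = 10  [[BA ⟂ BC ⇒ -2x-5y+120=0] ∩ [|A−(15, 18)|²=29]]
2. A_y = 20  [[BA ⟂ BC ⇒ -2x-5y+120=0] ∩ [|A−(15, 18)|²=29]]
   so A = (10, 20)

A = (10, 20)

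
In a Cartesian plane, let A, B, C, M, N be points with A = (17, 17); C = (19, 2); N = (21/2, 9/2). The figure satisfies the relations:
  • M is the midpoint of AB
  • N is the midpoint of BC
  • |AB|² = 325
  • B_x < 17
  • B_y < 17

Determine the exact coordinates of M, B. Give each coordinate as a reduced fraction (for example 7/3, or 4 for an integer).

M = (19/2, 12)
B = (2, 7)

1. B_x = 2  [B = 2·N−C = 2·(21/2, 9/2)−(19, 2)]
2. B_y = 7  [B = 2·N−C = 2·(21/2, 9/2)−(19, 2)]
   so B = (2, 7)
3. M_x = 19/2  [2·M = A+B = (17, 17)+(2, 7)]
4. M_y = 12  [2·M = A+B = (17, 17)+(2, 7)]
   so M = (19/2, 12)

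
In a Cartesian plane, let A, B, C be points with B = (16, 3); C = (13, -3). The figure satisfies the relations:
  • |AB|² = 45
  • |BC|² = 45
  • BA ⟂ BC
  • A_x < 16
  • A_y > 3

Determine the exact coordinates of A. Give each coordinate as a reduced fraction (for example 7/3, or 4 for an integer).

1. A_x = 10  [[BA ⟂ BC ⇒ -3x-6y+66=0] ∩ [|A−(16, 3)|²=45]]
2. A_y = 6  [[BA ⟂ BC ⇒ -3x-6y+66=0] ∩ [|A−(16, 3)|²=45]]
   so A = (10, 6)

A = (10, 6)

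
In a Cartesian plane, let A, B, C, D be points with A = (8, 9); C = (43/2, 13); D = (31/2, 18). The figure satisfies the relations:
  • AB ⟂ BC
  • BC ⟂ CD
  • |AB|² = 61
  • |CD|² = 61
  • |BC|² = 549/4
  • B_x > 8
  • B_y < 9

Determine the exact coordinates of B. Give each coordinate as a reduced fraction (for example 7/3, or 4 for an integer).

1. B_x = 14  [[BC ⟂ CD ⇒ 6x-5y-64=0] ∩ [|B−(8, 9)|²=61]]
2. B_y = 4  [[BC ⟂ CD ⇒ 6x-5y-64=0] ∩ [|B−(8, 9)|²=61]]
   so B = (14, 4)

B = (14, 4)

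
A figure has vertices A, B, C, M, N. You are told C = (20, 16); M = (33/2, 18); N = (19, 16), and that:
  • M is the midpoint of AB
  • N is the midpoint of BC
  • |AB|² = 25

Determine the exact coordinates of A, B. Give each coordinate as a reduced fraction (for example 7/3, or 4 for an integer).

1. B_x = 18  [B = 2·N−C = 2·(19, 16)−(20, 16)]
2. B_y = 16  [B = 2·N−C = 2·(19, 16)−(20, 16)]
   so B = (18, 16)
3. A_x = 15  [A = 2·M−B = 2·(33/2, 18)−(18, 16)]
4. A_y = 20  [A = 2·M−B = 2·(33/2, 18)−(18, 16)]
   so A = (15, 20)

A = (15, 20)
B = (18, 16)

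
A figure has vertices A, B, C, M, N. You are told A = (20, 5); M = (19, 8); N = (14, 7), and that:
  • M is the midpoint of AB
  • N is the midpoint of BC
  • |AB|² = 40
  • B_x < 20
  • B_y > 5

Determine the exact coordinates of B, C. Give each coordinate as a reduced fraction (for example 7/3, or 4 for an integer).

1. B_x = 18  [B = 2·M−A = 2·(19, 8)−(20, 5)]
2. B_y = 11  [B = 2·M−A = 2·(19, 8)−(20, 5)]
   so B = (18, 11)
3. C_x = 10  [C = 2·N−B = 2·(14, 7)−(18, 11)]
4. C_y = 3  [C = 2·N−B = 2·(14, 7)−(18, 11)]
   so C = (10, 3)

B = (18, 11)
C = (10, 3)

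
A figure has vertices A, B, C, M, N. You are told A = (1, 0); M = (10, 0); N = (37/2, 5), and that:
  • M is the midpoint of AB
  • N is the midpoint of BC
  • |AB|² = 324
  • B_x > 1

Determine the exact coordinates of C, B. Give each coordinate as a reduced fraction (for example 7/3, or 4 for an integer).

1. B_x = 19  [B = 2·M−A = 2·(10, 0)−(1, 0)]
2. B_y = 0  [B = 2·M−A = 2·(10, 0)−(1, 0)]
   so B = (19, 0)
3. C_x = 18  [C = 2·N−B = 2·(37/2, 5)−(19, 0)]
4. C_y = 10  [C = 2·N−B = 2·(37/2, 5)−(19, 0)]
   so C = (18, 10)

C = (18, 10)
B = (19, 0)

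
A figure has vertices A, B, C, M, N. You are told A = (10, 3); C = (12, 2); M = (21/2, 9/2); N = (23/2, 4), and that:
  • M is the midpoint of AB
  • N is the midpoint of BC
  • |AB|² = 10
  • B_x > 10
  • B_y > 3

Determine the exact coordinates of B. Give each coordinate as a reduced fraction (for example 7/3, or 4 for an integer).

B = (11, 6)

1. B_x = 11  [B = 2·M−A = 2·(21/2, 9/2)−(10, 3)]
2. B_y = 6  [B = 2·M−A = 2·(21/2, 9/2)−(10, 3)]
   so B = (11, 6)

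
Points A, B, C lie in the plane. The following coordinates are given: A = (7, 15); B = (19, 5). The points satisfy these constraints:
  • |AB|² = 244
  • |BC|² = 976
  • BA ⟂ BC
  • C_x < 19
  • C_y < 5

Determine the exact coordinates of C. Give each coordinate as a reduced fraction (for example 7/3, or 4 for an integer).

1. C_x = -1  [[BA ⟂ BC ⇒ -12x+10y+178=0] ∩ [|C−(19, 5)|²=976]]
2. C_y = -19  [[BA ⟂ BC ⇒ -12x+10y+178=0] ∩ [|C−(19, 5)|²=976]]
   so C = (-1, -19)

C = (-1, -19)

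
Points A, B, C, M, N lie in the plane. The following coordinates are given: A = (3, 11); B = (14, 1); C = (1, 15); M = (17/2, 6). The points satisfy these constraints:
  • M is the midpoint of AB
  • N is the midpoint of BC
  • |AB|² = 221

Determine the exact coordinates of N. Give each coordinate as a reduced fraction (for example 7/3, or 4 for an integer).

N = (15/2, 8)

1. N_x = 15/2  [2·N = B+C = (14, 1)+(1, 15)]
2. N_y = 8  [2·N = B+C = (14, 1)+(1, 15)]
   so N = (15/2, 8)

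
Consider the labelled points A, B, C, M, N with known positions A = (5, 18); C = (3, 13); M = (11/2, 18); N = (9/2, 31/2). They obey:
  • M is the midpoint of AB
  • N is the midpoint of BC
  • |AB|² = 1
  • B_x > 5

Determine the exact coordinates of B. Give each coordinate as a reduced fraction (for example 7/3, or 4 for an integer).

B = (6, 18)

1. B_x = 6  [B = 2·M−A = 2·(11/2, 18)−(5, 18)]
2. B_y = 18  [B = 2·M−A = 2·(11/2, 18)−(5, 18)]
   so B = (6, 18)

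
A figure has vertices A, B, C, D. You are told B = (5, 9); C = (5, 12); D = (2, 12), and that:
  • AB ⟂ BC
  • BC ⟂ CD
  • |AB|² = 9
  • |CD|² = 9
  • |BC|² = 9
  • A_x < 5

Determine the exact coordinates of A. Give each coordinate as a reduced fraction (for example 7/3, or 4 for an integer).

A = (2, 9)

1. A_x = 2  [[AB ⟂ BC ⇒ -3y+27=0] ∩ [|A−(5, 9)|²=9]]
2. A_y = 9  [[AB ⟂ BC ⇒ -3y+27=0] ∩ [|A−(5, 9)|²=9]]
   so A = (2, 9)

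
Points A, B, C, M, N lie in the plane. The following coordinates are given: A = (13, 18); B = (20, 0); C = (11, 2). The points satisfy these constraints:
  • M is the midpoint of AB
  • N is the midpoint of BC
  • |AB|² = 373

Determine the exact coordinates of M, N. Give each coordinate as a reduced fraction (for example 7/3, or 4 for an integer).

M = (33/2, 9)
N = (31/2, 1)

1. M_x = 33/2  [2·M = A+B = (13, 18)+(20, 0)]
2. M_y = 9  [2·M = A+B = (13, 18)+(20, 0)]
   so M = (33/2, 9)
3. N_x = 31/2  [2·N = B+C = (20, 0)+(11, 2)]
4. N_y = 1  [2·N = B+C = (20, 0)+(11, 2)]
   so N = (31/2, 1)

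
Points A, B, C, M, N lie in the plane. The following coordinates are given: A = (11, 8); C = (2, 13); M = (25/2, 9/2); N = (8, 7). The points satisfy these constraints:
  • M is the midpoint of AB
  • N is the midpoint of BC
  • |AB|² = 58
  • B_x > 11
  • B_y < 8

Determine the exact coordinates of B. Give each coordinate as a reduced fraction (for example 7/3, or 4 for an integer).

1. B_x = 14  [B = 2·M−A = 2·(25/2, 9/2)−(11, 8)]
2. B_y = 1  [B = 2·M−A = 2·(25/2, 9/2)−(11, 8)]
   so B = (14, 1)

B = (14, 1)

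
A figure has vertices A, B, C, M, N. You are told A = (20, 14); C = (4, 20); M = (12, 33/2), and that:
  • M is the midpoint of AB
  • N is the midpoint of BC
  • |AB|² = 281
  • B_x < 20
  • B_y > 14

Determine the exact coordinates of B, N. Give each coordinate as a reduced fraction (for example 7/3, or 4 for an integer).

B = (4, 19)
N = (4, 39/2)

1. B_x = 4  [B = 2·M−A = 2·(12, 33/2)−(20, 14)]
2. B_y = 19  [B = 2·M−A = 2·(12, 33/2)−(20, 14)]
   so B = (4, 19)
3. N_x = 4  [2·N = B+C = (4, 19)+(4, 20)]
4. N_y = 39/2  [2·N = B+C = (4, 19)+(4, 20)]
   so N = (4, 39/2)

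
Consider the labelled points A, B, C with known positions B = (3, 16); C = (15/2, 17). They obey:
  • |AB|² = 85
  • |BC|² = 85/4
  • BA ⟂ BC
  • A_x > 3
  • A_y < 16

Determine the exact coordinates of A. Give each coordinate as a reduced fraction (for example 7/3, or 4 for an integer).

A = (5, 7)

1. A_x = 5  [[BA ⟂ BC ⇒ 9/2x+1y-59/2=0] ∩ [|A−(3, 16)|²=85]]
2. A_y = 7  [[BA ⟂ BC ⇒ 9/2x+1y-59/2=0] ∩ [|A−(3, 16)|²=85]]
   so A = (5, 7)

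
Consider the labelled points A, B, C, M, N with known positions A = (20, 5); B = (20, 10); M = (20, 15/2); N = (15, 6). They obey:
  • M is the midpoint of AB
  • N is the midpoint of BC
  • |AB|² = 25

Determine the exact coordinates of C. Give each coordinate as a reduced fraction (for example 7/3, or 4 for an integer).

1. C_x = 10  [C = 2·N−B = 2·(15, 6)−(20, 10)]
2. C_y = 2  [C = 2·N−B = 2·(15, 6)−(20, 10)]
   so C = (10, 2)

C = (10, 2)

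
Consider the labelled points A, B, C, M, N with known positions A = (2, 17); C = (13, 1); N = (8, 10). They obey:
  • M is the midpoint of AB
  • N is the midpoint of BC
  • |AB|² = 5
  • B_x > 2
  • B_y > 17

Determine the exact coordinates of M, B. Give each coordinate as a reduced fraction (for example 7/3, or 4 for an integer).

M = (5/2, 18)
B = (3, 19)

1. B_x = 3  [B = 2·N−C = 2·(8, 10)−(13, 1)]
2. B_y = 19  [B = 2·N−C = 2·(8, 10)−(13, 1)]
   so B = (3, 19)
3. M_x = 5/2  [2·M = A+B = (2, 17)+(3, 19)]
4. M_y = 18  [2·M = A+B = (2, 17)+(3, 19)]
   so M = (5/2, 18)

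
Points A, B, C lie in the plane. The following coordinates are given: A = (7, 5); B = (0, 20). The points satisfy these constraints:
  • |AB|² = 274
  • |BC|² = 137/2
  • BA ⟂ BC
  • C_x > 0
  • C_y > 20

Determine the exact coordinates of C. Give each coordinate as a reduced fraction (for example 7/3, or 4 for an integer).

C = (15/2, 47/2)

1. C_x = 15/2  [[BA ⟂ BC ⇒ 7x-15y+300=0] ∩ [|C−(0, 20)|²=137/2]]
2. C_y = 47/2  [[BA ⟂ BC ⇒ 7x-15y+300=0] ∩ [|C−(0, 20)|²=137/2]]
   so C = (15/2, 47/2)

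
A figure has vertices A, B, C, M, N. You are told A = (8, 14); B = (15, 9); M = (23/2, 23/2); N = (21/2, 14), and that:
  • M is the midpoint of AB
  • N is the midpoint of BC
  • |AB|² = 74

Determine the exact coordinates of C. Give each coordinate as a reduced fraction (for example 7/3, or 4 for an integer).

1. C_x = 6  [C = 2·N−B = 2·(21/2, 14)−(15, 9)]
2. C_y = 19  [C = 2·N−B = 2·(21/2, 14)−(15, 9)]
   so C = (6, 19)

C = (6, 19)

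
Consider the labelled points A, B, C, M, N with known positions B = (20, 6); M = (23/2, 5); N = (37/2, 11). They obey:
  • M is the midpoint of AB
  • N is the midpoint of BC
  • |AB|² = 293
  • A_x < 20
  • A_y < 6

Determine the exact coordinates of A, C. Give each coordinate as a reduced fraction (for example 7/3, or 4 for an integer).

A = (3, 4)
C = (17, 16)

1. A_x = 3  [A = 2·M−B = 2·(23/2, 5)−(20, 6)]
2. A_y = 4  [A = 2·M−B = 2·(23/2, 5)−(20, 6)]
   so A = (3, 4)
3. C_x = 17  [C = 2·N−B = 2·(37/2, 11)−(20, 6)]
4. C_y = 16  [C = 2·N−B = 2·(37/2, 11)−(20, 6)]
   so C = (17, 16)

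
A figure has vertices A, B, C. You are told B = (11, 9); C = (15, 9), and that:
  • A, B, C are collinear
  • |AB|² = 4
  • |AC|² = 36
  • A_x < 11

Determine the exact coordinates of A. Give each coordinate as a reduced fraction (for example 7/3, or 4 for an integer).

A = (9, 9)

1. A_x = 9  [[A, B, C are collinear ⇒ 4y-36=0] ∩ [|A−(11, 9)|²=4]]
2. A_y = 9  [[A, B, C are collinear ⇒ 4y-36=0] ∩ [|A−(11, 9)|²=4]]
   so A = (9, 9)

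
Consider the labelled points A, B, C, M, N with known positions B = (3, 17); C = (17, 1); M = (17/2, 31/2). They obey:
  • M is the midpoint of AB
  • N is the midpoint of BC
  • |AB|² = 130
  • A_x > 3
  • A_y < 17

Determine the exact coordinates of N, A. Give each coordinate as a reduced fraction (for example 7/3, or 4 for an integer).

1. A_x = 14  [A = 2·M−B = 2·(17/2, 31/2)−(3, 17)]
2. A_y = 14  [A = 2·M−B = 2·(17/2, 31/2)−(3, 17)]
   so A = (14, 14)
3. N_x = 10  [2·N = B+C = (3, 17)+(17, 1)]
4. N_y = 9  [2·N = B+C = (3, 17)+(17, 1)]
   so N = (10, 9)

N = (10, 9)
A = (14, 14)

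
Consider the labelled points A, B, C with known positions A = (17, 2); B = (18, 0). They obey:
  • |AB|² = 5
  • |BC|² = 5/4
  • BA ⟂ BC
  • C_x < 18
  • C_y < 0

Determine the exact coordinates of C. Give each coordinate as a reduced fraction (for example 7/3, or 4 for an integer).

1. C_x = 17  [[BA ⟂ BC ⇒ -1x+2y+18=0] ∩ [|C−(18, 0)|²=5/4]]
2. C_y = -1/2  [[BA ⟂ BC ⇒ -1x+2y+18=0] ∩ [|C−(18, 0)|²=5/4]]
   so C = (17, -1/2)

C = (17, -1/2)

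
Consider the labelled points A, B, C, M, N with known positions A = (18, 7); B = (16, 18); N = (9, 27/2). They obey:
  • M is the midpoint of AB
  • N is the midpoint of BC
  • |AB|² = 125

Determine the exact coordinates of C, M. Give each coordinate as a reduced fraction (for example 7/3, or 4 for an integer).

C = (2, 9)
M = (17, 25/2)

1. M_x = 17  [2·M = A+B = (18, 7)+(16, 18)]
2. M_y = 25/2  [2·M = A+B = (18, 7)+(16, 18)]
   so M = (17, 25/2)
3. C_x = 2  [C = 2·N−B = 2·(9, 27/2)−(16, 18)]
4. C_y = 9  [C = 2·N−B = 2·(9, 27/2)−(16, 18)]
   so C = (2, 9)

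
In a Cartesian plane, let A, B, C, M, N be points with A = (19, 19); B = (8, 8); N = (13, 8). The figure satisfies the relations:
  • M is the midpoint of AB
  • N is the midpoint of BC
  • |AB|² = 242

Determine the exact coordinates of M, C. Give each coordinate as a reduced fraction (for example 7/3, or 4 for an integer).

M = (27/2, 27/2)
C = (18, 8)

1. M_x = 27/2  [2·M = A+B = (19, 19)+(8, 8)]
2. M_y = 27/2  [2·M = A+B = (19, 19)+(8, 8)]
   so M = (27/2, 27/2)
3. C_x = 18  [C = 2·N−B = 2·(13, 8)−(8, 8)]
4. C_y = 8  [C = 2·N−B = 2·(13, 8)−(8, 8)]
   so C = (18, 8)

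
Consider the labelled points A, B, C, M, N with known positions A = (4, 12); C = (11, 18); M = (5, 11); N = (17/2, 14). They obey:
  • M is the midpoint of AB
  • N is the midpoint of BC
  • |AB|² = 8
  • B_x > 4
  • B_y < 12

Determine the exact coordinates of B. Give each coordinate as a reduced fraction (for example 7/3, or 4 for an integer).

1. B_x = 6  [B = 2·M−A = 2·(5, 11)−(4, 12)]
2. B_y = 10  [B = 2·M−A = 2·(5, 11)−(4, 12)]
   so B = (6, 10)

B = (6, 10)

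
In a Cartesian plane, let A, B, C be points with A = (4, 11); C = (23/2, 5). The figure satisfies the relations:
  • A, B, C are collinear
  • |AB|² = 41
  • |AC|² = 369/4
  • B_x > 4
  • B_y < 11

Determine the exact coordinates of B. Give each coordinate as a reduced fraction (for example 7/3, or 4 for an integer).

1. B_x = 9  [[A, B, C are collinear ⇒ -6x-15/2y+213/2=0] ∩ [|B−(4, 11)|²=41]]
2. B_y = 7  [[A, B, C are collinear ⇒ -6x-15/2y+213/2=0] ∩ [|B−(4, 11)|²=41]]
   so B = (9, 7)

B = (9, 7)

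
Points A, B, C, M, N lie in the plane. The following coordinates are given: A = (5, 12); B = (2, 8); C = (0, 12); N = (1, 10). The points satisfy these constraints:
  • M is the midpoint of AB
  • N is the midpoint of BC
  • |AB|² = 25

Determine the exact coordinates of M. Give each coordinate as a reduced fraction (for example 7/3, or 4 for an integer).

M = (7/2, 10)

1. M_x = 7/2  [2·M = A+B = (5, 12)+(2, 8)]
2. M_y = 10  [2·M = A+B = (5, 12)+(2, 8)]
   so M = (7/2, 10)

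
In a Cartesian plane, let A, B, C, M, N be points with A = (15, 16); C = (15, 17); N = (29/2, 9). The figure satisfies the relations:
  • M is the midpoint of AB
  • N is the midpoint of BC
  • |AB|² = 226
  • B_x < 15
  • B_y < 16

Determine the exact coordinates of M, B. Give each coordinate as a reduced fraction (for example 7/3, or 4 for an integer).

M = (29/2, 17/2)
B = (14, 1)

1. B_x = 14  [B = 2·N−C = 2·(29/2, 9)−(15, 17)]
2. B_y = 1  [B = 2·N−C = 2·(29/2, 9)−(15, 17)]
   so B = (14, 1)
3. M_x = 29/2  [2·M = A+B = (15, 16)+(14, 1)]
4. M_y = 17/2  [2·M = A+B = (15, 16)+(14, 1)]
   so M = (29/2, 17/2)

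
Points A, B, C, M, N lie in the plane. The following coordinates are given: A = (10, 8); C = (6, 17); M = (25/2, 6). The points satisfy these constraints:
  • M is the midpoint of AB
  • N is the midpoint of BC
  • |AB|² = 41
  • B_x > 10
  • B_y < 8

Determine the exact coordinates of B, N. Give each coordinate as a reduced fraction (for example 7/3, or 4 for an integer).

1. B_x = 15  [B = 2·M−A = 2·(25/2, 6)−(10, 8)]
2. B_y = 4  [B = 2·M−A = 2·(25/2, 6)−(10, 8)]
   so B = (15, 4)
3. N_x = 21/2  [2·N = B+C = (15, 4)+(6, 17)]
4. N_y = 21/2  [2·N = B+C = (15, 4)+(6, 17)]
   so N = (21/2, 21/2)

B = (15, 4)
N = (21/2, 21/2)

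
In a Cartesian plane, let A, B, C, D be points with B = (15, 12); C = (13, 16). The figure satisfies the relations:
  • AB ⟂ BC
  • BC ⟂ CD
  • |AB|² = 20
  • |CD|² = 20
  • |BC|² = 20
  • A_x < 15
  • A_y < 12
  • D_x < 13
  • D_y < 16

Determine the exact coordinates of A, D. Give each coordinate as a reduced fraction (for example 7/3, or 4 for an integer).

A = (11, 10)
D = (9, 14)

1. A_x = 11  [[AB ⟂ BC ⇒ 2x-4y+18=0] ∩ [|A−(15, 12)|²=20]]
2. A_y = 10  [[AB ⟂ BC ⇒ 2x-4y+18=0] ∩ [|A−(15, 12)|²=20]]
   so A = (11, 10)
3. D_x = 9  [[BC ⟂ CD ⇒ -2x+4y-38=0] ∩ [|D−(13, 16)|²=20]]
4. D_y = 14  [[BC ⟂ CD ⇒ -2x+4y-38=0] ∩ [|D−(13, 16)|²=20]]
   so D = (9, 14)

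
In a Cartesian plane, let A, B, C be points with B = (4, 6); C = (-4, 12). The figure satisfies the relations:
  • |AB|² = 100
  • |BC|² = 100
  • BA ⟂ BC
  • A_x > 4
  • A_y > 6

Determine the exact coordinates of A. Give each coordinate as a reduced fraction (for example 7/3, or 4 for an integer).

1. A_x = 10  [[BA ⟂ BC ⇒ -8x+6y-4=0] ∩ [|A−(4, 6)|²=100]]
2. A_y = 14  [[BA ⟂ BC ⇒ -8x+6y-4=0] ∩ [|A−(4, 6)|²=100]]
   so A = (10, 14)

A = (10, 14)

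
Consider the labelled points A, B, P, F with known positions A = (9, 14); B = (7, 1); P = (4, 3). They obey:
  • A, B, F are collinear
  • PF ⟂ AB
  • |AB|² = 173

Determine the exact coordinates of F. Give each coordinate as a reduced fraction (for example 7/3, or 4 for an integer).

1. F_x = 1251/173  [[A, B, F are collinear ⇒ 13x-2y-89=0] ∩ [PF ⟂ AB ⇒ -2x-13y+47=0]]
2. F_y = 433/173  [[A, B, F are collinear ⇒ 13x-2y-89=0] ∩ [PF ⟂ AB ⇒ -2x-13y+47=0]]
   so F = (1251/173, 433/173)

F = (1251/173, 433/173)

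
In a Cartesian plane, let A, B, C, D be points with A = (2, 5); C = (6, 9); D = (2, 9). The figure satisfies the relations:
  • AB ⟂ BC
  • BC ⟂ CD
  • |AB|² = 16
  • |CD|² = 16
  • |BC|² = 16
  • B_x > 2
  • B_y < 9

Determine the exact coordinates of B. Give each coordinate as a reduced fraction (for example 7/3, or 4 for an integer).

1. B_x = 6  [[BC ⟂ CD ⇒ 4x-24=0] ∩ [|B−(2, 5)|²=16]]
2. B_y = 5  [[BC ⟂ CD ⇒ 4x-24=0] ∩ [|B−(2, 5)|²=16]]
   so B = (6, 5)

B = (6, 5)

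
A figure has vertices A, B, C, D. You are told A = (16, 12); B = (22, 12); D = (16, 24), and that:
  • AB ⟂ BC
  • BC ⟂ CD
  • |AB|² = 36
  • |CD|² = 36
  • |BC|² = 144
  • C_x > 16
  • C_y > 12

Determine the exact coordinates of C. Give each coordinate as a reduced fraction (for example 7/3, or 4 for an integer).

C = (22, 24)

1. C_x = 22  [[AB ⟂ BC ⇒ 6x-132=0] ∩ [|C−(16, 24)|²=36]]
2. C_y = 24  [[AB ⟂ BC ⇒ 6x-132=0] ∩ [|C−(16, 24)|²=36]]
   so C = (22, 24)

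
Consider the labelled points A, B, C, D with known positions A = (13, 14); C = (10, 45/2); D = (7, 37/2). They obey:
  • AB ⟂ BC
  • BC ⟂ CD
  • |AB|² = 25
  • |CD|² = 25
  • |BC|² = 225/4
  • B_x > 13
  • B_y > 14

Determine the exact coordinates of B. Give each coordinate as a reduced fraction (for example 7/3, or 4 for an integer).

1. B_x = 16  [[BC ⟂ CD ⇒ 3x+4y-120=0] ∩ [|B−(13, 14)|²=25]]
2. B_y = 18  [[BC ⟂ CD ⇒ 3x+4y-120=0] ∩ [|B−(13, 14)|²=25]]
   so B = (16, 18)

B = (16, 18)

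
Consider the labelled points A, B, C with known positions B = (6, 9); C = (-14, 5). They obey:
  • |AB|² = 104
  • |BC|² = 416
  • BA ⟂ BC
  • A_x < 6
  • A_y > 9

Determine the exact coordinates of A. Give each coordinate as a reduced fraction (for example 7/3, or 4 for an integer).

1. A_x = 4  [[BA ⟂ BC ⇒ -20x-4y+156=0] ∩ [|A−(6, 9)|²=104]]
2. A_y = 19  [[BA ⟂ BC ⇒ -20x-4y+156=0] ∩ [|A−(6, 9)|²=104]]
   so A = (4, 19)

A = (4, 19)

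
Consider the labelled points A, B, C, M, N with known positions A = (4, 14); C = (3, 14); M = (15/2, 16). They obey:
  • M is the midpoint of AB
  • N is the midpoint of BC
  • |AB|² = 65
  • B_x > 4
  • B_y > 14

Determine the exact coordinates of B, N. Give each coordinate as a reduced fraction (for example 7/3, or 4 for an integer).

1. B_x = 11  [B = 2·M−A = 2·(15/2, 16)−(4, 14)]
2. B_y = 18  [B = 2·M−A = 2·(15/2, 16)−(4, 14)]
   so B = (11, 18)
3. N_x = 7  [2·N = B+C = (11, 18)+(3, 14)]
4. N_y = 16  [2·N = B+C = (11, 18)+(3, 14)]
   so N = (7, 16)

B = (11, 18)
N = (7, 16)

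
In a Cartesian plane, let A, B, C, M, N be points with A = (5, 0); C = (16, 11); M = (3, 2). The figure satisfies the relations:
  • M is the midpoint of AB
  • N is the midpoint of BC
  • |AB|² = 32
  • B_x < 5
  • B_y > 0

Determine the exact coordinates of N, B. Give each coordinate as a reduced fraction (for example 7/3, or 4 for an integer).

N = (17/2, 15/2)
B = (1, 4)

1. B_x = 1  [B = 2·M−A = 2·(3, 2)−(5, 0)]
2. B_y = 4  [B = 2·M−A = 2·(3, 2)−(5, 0)]
   so B = (1, 4)
3. N_x = 17/2  [2·N = B+C = (1, 4)+(16, 11)]
4. N_y = 15/2  [2·N = B+C = (1, 4)+(16, 11)]
   so N = (17/2, 15/2)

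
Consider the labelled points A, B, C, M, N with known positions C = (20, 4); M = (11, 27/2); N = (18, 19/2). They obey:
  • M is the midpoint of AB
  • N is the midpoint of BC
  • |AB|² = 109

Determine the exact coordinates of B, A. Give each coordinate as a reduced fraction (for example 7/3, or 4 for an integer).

B = (16, 15)
A = (6, 12)

1. B_x = 16  [B = 2·N−C = 2·(18, 19/2)−(20, 4)]
2. B_y = 15  [B = 2·N−C = 2·(18, 19/2)−(20, 4)]
   so B = (16, 15)
3. A_x = 6  [A = 2·M−B = 2·(11, 27/2)−(16, 15)]
4. A_y = 12  [A = 2·M−B = 2·(11, 27/2)−(16, 15)]
   so A = (6, 12)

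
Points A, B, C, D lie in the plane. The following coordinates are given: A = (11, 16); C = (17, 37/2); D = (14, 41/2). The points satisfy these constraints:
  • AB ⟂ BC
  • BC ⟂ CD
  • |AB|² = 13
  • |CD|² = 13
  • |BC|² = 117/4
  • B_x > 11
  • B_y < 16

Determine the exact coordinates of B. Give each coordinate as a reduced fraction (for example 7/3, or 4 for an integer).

1. B_x = 14  [[BC ⟂ CD ⇒ 3x-2y-14=0] ∩ [|B−(11, 16)|²=13]]
2. B_y = 14  [[BC ⟂ CD ⇒ 3x-2y-14=0] ∩ [|B−(11, 16)|²=13]]
   so B = (14, 14)

B = (14, 14)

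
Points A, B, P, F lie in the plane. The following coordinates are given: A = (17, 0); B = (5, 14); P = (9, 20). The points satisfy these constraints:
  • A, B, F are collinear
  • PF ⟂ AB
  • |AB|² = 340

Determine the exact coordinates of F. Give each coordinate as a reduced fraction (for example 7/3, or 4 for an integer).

F = (317/85, 1316/85)

1. F_x = 317/85  [[A, B, F are collinear ⇒ -14x-12y+238=0] ∩ [PF ⟂ AB ⇒ -12x+14y-172=0]]
2. F_y = 1316/85  [[A, B, F are collinear ⇒ -14x-12y+238=0] ∩ [PF ⟂ AB ⇒ -12x+14y-172=0]]
   so F = (317/85, 1316/85)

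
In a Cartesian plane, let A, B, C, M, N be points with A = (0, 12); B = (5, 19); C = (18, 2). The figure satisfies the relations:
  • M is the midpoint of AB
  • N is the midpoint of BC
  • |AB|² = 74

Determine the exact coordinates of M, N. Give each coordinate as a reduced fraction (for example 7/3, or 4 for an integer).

M = (5/2, 31/2)
N = (23/2, 21/2)

1. M_x = 5/2  [2·M = A+B = (0, 12)+(5, 19)]
2. M_y = 31/2  [2·M = A+B = (0, 12)+(5, 19)]
   so M = (5/2, 31/2)
3. N_x = 23/2  [2·N = B+C = (5, 19)+(18, 2)]
4. N_y = 21/2  [2·N = B+C = (5, 19)+(18, 2)]
   so N = (23/2, 21/2)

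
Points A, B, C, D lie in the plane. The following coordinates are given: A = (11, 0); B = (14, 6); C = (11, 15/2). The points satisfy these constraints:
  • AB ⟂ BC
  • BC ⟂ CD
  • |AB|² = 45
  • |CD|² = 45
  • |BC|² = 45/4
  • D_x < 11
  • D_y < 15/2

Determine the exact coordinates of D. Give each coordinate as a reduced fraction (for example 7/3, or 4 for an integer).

1. D_x = 8  [[BC ⟂ CD ⇒ -3x+3/2y+87/4=0] ∩ [|D−(11, 15/2)|²=45]]
2. D_y = 3/2  [[BC ⟂ CD ⇒ -3x+3/2y+87/4=0] ∩ [|D−(11, 15/2)|²=45]]
   so D = (8, 3/2)

D = (8, 3/2)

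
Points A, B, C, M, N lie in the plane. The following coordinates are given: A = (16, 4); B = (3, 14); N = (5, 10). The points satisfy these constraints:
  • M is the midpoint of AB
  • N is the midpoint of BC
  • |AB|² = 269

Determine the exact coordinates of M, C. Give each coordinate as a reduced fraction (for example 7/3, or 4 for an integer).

M = (19/2, 9)
C = (7, 6)

1. M_x = 19/2  [2·M = A+B = (16, 4)+(3, 14)]
2. M_y = 9  [2·M = A+B = (16, 4)+(3, 14)]
   so M = (19/2, 9)
3. C_x = 7  [C = 2·N−B = 2·(5, 10)−(3, 14)]
4. C_y = 6  [C = 2·N−B = 2·(5, 10)−(3, 14)]
   so C = (7, 6)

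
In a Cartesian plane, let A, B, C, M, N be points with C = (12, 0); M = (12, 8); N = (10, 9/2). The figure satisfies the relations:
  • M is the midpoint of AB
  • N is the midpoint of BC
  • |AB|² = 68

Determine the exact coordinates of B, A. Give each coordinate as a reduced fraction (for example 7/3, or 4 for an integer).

B = (8, 9)
A = (16, 7)

1. B_x = 8  [B = 2·N−C = 2·(10, 9/2)−(12, 0)]
2. B_y = 9  [B = 2·N−C = 2·(10, 9/2)−(12, 0)]
   so B = (8, 9)
3. A_x = 16  [A = 2·M−B = 2·(12, 8)−(8, 9)]
4. A_y = 7  [A = 2·M−B = 2·(12, 8)−(8, 9)]
   so A = (16, 7)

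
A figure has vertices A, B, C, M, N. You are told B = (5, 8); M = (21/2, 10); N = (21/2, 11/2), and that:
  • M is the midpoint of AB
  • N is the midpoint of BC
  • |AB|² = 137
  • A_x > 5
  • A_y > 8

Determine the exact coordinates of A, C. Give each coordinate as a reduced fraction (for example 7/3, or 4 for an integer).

A = (16, 12)
C = (16, 3)

1. A_x = 16  [A = 2·M−B = 2·(21/2, 10)−(5, 8)]
2. A_y = 12  [A = 2·M−B = 2·(21/2, 10)−(5, 8)]
   so A = (16, 12)
3. C_x = 16  [C = 2·N−B = 2·(21/2, 11/2)−(5, 8)]
4. C_y = 3  [C = 2·N−B = 2·(21/2, 11/2)−(5, 8)]
   so C = (16, 3)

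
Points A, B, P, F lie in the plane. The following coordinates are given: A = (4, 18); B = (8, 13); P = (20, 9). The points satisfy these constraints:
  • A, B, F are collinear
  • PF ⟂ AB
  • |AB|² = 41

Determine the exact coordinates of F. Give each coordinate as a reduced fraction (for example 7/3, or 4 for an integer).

F = (600/41, 193/41)

1. F_x = 600/41  [[A, B, F are collinear ⇒ 5x+4y-92=0] ∩ [PF ⟂ AB ⇒ 4x-5y-35=0]]
2. F_y = 193/41  [[A, B, F are collinear ⇒ 5x+4y-92=0] ∩ [PF ⟂ AB ⇒ 4x-5y-35=0]]
   so F = (600/41, 193/41)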